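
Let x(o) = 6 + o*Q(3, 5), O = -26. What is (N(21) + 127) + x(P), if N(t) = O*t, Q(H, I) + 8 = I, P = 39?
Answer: -530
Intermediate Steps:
Q(H, I) = -8 + I
N(t) = -26*t
x(o) = 6 - 3*o (x(o) = 6 + o*(-8 + 5) = 6 + o*(-3) = 6 - 3*o)
(N(21) + 127) + x(P) = (-26*21 + 127) + (6 - 3*39) = (-546 + 127) + (6 - 117) = -419 - 111 = -530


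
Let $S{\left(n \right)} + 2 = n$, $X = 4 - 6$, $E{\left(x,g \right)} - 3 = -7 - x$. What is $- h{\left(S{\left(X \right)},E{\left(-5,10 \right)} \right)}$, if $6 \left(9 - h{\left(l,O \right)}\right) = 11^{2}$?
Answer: $\frac{67}{6} \approx 11.167$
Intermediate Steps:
$E{\left(x,g \right)} = -4 - x$ ($E{\left(x,g \right)} = 3 - \left(7 + x\right) = -4 - x$)
$X = -2$ ($X = 4 - 6 = -2$)
$S{\left(n \right)} = -2 + n$
$h{\left(l,O \right)} = - \frac{67}{6}$ ($h{\left(l,O \right)} = 9 - \frac{11^{2}}{6} = 9 - \frac{121}{6} = - \frac{67}{6}$)
$- h{\left(S{\left(X \right)},E{\left(-5,10 \right)} \right)} = \left(-1\right) \left(- \frac{67}{6}\right) = \frac{67}{6}$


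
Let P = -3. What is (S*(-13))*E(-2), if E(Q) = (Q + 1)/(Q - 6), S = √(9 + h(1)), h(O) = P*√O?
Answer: -13*√6/8 ≈ -3.9804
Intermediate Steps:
h(O) = -3*√O
S = √6 (S = √(9 - 3*√1) = √(9 - 3*1) = √(9 - 3) = √6 ≈ 2.4495)
E(Q) = (1 + Q)/(-6 + Q)
(S*(-13))*E(-2) = (√6*(-13))*((1 - 2)/(-6 - 2)) = (-13*√6)*(-1/(-8)) = (-13*√6)*(-⅛*(-1)) = -13*√6*(⅛) = -13*√6/8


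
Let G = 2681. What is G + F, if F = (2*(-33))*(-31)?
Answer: 4727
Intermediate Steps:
F = 2046 (F = -66*(-31) = 2046)
G + F = 2681 + 2046 = 4727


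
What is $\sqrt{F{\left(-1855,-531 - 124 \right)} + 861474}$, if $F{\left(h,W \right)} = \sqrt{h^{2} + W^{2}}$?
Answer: $\sqrt{861474 + 5 \sqrt{154802}} \approx 929.21$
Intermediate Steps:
$F{\left(h,W \right)} = \sqrt{W^{2} + h^{2}}$
$\sqrt{F{\left(-1855,-531 - 124 \right)} + 861474} = \sqrt{\sqrt{\left(-531 - 124\right)^{2} + \left(-1855\right)^{2}} + 861474} = \sqrt{\sqrt{\left(-531 - 124\right)^{2} + 3441025} + 861474} = \sqrt{\sqrt{\left(-655\right)^{2} + 3441025} + 861474} = \sqrt{\sqrt{429025 + 3441025} + 861474} = \sqrt{\sqrt{3870050} + 861474} = \sqrt{5 \sqrt{154802} + 861474} = \sqrt{861474 + 5 \sqrt{154802}}$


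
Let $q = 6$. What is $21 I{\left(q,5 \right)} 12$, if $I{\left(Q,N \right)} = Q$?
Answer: $1512$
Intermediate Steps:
$21 I{\left(q,5 \right)} 12 = 21 \cdot 6 \cdot 12 = 126 \cdot 12 = 1512$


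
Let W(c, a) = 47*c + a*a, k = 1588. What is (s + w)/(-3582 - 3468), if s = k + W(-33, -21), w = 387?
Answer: -173/1410 ≈ -0.12269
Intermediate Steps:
W(c, a) = a² + 47*c (W(c, a) = 47*c + a² = a² + 47*c)
s = 478 (s = 1588 + ((-21)² + 47*(-33)) = 1588 + (441 - 1551) = 1588 - 1110 = 478)
(s + w)/(-3582 - 3468) = (478 + 387)/(-3582 - 3468) = 865/(-7050) = 865*(-1/7050) = -173/1410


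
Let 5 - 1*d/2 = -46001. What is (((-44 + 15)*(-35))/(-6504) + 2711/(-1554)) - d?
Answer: -51666909347/561512 ≈ -92014.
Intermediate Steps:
d = 92012 (d = 10 - 2*(-46001) = 10 + 92002 = 92012)
(((-44 + 15)*(-35))/(-6504) + 2711/(-1554)) - d = (((-44 + 15)*(-35))/(-6504) + 2711/(-1554)) - 1*92012 = (-29*(-35)*(-1/6504) + 2711*(-1/1554)) - 92012 = (1015*(-1/6504) - 2711/1554) - 92012 = (-1015/6504 - 2711/1554) - 92012 = -1067203/561512 - 92012 = -51666909347/561512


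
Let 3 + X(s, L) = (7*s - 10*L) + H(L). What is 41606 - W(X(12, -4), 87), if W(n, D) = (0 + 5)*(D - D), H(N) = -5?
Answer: 41606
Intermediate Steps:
X(s, L) = -8 - 10*L + 7*s (X(s, L) = -3 + ((7*s - 10*L) - 5) = -3 + ((-10*L + 7*s) - 5) = -3 + (-5 - 10*L + 7*s) = -8 - 10*L + 7*s)
W(n, D) = 0 (W(n, D) = 5*0 = 0)
41606 - W(X(12, -4), 87) = 41606 - 1*0 = 41606 + 0 = 41606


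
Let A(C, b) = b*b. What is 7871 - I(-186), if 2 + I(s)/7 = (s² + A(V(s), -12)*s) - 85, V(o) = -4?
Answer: -46204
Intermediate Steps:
A(C, b) = b²
I(s) = -609 + 7*s² + 1008*s (I(s) = -14 + 7*((s² + (-12)²*s) - 85) = -14 + 7*((s² + 144*s) - 85) = -14 + 7*(-85 + s² + 144*s) = -14 + (-595 + 7*s² + 1008*s) = -609 + 7*s² + 1008*s)
7871 - I(-186) = 7871 - (-609 + 7*(-186)² + 1008*(-186)) = 7871 - (-609 + 7*34596 - 187488) = 7871 - (-609 + 242172 - 187488) = 7871 - 1*54075 = 7871 - 54075 = -46204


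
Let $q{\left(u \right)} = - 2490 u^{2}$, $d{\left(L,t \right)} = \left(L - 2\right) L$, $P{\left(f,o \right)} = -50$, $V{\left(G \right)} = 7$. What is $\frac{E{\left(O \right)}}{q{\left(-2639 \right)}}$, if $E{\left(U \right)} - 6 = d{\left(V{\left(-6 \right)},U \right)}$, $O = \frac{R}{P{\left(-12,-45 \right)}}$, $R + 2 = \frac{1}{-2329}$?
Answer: $- \frac{41}{17341159290} \approx -2.3643 \cdot 10^{-9}$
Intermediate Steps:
$R = - \frac{4659}{2329}$ ($R = -2 + \frac{1}{-2329} = -2 - \frac{1}{2329} = - \frac{4659}{2329} \approx -2.0004$)
$d{\left(L,t \right)} = L \left(-2 + L\right)$ ($d{\left(L,t \right)} = \left(-2 + L\right) L = L \left(-2 + L\right)$)
$O = \frac{4659}{116450}$ ($O = - \frac{4659}{2329 \left(-50\right)} = \left(- \frac{4659}{2329}\right) \left(- \frac{1}{50}\right) = \frac{4659}{116450} \approx 0.040009$)
$E{\left(U \right)} = 41$ ($E{\left(U \right)} = 6 + 7 \left(-2 + 7\right) = 6 + 7 \cdot 5 = 6 + 35 = 41$)
$\frac{E{\left(O \right)}}{q{\left(-2639 \right)}} = \frac{41}{\left(-2490\right) \left(-2639\right)^{2}} = \frac{41}{\left(-2490\right) 6964321} = \frac{41}{-17341159290} = 41 \left(- \frac{1}{17341159290}\right) = - \frac{41}{17341159290}$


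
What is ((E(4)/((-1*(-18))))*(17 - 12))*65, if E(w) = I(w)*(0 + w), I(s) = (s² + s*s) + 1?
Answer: 7150/3 ≈ 2383.3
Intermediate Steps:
I(s) = 1 + 2*s² (I(s) = (s² + s²) + 1 = 2*s² + 1 = 1 + 2*s²)
E(w) = w*(1 + 2*w²) (E(w) = (1 + 2*w²)*(0 + w) = (1 + 2*w²)*w = w*(1 + 2*w²))
((E(4)/((-1*(-18))))*(17 - 12))*65 = (((4 + 2*4³)/((-1*(-18))))*(17 - 12))*65 = (((4 + 2*64)/18)*5)*65 = (((4 + 128)*(1/18))*5)*65 = ((132*(1/18))*5)*65 = ((22/3)*5)*65 = (110/3)*65 = 7150/3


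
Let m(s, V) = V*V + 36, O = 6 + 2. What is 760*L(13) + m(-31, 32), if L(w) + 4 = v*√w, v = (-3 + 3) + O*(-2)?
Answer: -1980 - 12160*√13 ≈ -45824.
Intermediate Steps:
O = 8
v = -16 (v = (-3 + 3) + 8*(-2) = 0 - 16 = -16)
L(w) = -4 - 16*√w
m(s, V) = 36 + V² (m(s, V) = V² + 36 = 36 + V²)
760*L(13) + m(-31, 32) = 760*(-4 - 16*√13) + (36 + 32²) = (-3040 - 12160*√13) + (36 + 1024) = (-3040 - 12160*√13) + 1060 = -1980 - 12160*√13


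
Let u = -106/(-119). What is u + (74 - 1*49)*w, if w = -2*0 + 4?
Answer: 12006/119 ≈ 100.89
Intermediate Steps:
w = 4 (w = 0 + 4 = 4)
u = 106/119 (u = -106*(-1/119) = 106/119 ≈ 0.89076)
u + (74 - 1*49)*w = 106/119 + (74 - 1*49)*4 = 106/119 + (74 - 49)*4 = 106/119 + 25*4 = 106/119 + 100 = 12006/119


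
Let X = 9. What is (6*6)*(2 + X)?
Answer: 396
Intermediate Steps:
(6*6)*(2 + X) = (6*6)*(2 + 9) = 36*11 = 396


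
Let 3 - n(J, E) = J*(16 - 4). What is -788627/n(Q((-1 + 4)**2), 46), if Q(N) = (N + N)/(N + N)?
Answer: 788627/9 ≈ 87625.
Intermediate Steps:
Q(N) = 1 (Q(N) = (2*N)/((2*N)) = (2*N)*(1/(2*N)) = 1)
n(J, E) = 3 - 12*J (n(J, E) = 3 - J*(16 - 4) = 3 - J*12 = 3 - 12*J)
-788627/n(Q((-1 + 4)**2), 46) = -788627/(3 - 12*1) = -788627/(3 - 12) = -788627/(-9) = -788627*(-1/9) = 788627/9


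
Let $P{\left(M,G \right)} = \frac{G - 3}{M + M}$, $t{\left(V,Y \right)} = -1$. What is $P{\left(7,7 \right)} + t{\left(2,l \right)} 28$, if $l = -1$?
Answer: $- \frac{194}{7} \approx -27.714$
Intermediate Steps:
$P{\left(M,G \right)} = \frac{-3 + G}{2 M}$
$P{\left(7,7 \right)} + t{\left(2,l \right)} 28 = \frac{-3 + 7}{2 \cdot 7} - 28 = \frac{1}{2} \cdot \frac{1}{7} \cdot 4 - 28 = \frac{2}{7} - 28 = - \frac{194}{7}$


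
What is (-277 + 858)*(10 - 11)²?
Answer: 581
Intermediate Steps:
(-277 + 858)*(10 - 11)² = 581*(-1)² = 581*1 = 581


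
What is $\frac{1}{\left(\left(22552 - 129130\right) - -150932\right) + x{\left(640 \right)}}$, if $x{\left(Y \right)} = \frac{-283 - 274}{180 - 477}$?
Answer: $\frac{297}{13173695} \approx 2.2545 \cdot 10^{-5}$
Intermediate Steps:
$x{\left(Y \right)} = \frac{557}{297}$ ($x{\left(Y \right)} = - \frac{557}{-297} = \left(-557\right) \left(- \frac{1}{297}\right) = \frac{557}{297}$)
$\frac{1}{\left(\left(22552 - 129130\right) - -150932\right) + x{\left(640 \right)}} = \frac{1}{\left(\left(22552 - 129130\right) - -150932\right) + \frac{557}{297}} = \frac{1}{\left(\left(22552 - 129130\right) + 150932\right) + \frac{557}{297}} = \frac{1}{\left(-106578 + 150932\right) + \frac{557}{297}} = \frac{1}{44354 + \frac{557}{297}} = \frac{1}{\frac{13173695}{297}} = \frac{297}{13173695}$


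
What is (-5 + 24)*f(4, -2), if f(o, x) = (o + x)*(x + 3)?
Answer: 38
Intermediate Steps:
f(o, x) = (3 + x)*(o + x) (f(o, x) = (o + x)*(3 + x) = (3 + x)*(o + x))
(-5 + 24)*f(4, -2) = (-5 + 24)*((-2)² + 3*4 + 3*(-2) + 4*(-2)) = 19*(4 + 12 - 6 - 8) = 19*2 = 38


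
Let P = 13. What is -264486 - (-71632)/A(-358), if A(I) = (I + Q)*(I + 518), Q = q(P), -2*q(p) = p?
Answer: -964055947/3645 ≈ -2.6449e+5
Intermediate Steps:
q(p) = -p/2
Q = -13/2 (Q = -½*13 = -13/2 ≈ -6.5000)
A(I) = (518 + I)*(-13/2 + I) (A(I) = (I - 13/2)*(I + 518) = (-13/2 + I)*(518 + I) = (518 + I)*(-13/2 + I))
-264486 - (-71632)/A(-358) = -264486 - (-71632)/(-3367 + (-358)² + (1023/2)*(-358)) = -264486 - (-71632)/(-3367 + 128164 - 183117) = -264486 - (-71632)/(-58320) = -264486 - (-71632)*(-1)/58320 = -264486 - 1*4477/3645 = -264486 - 4477/3645 = -964055947/3645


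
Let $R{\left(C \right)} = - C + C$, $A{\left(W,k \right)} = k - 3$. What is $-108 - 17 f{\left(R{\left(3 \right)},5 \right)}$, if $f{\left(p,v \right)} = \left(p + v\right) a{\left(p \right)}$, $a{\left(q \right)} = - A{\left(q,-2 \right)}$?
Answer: $-533$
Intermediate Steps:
$A{\left(W,k \right)} = -3 + k$
$a{\left(q \right)} = 5$ ($a{\left(q \right)} = - (-3 - 2) = \left(-1\right) \left(-5\right) = 5$)
$R{\left(C \right)} = 0$
$f{\left(p,v \right)} = 5 p + 5 v$ ($f{\left(p,v \right)} = \left(p + v\right) 5 = 5 p + 5 v$)
$-108 - 17 f{\left(R{\left(3 \right)},5 \right)} = -108 - 17 \left(5 \cdot 0 + 5 \cdot 5\right) = -108 - 17 \left(0 + 25\right) = -108 - 17 \cdot 25 = -108 - 425 = -533$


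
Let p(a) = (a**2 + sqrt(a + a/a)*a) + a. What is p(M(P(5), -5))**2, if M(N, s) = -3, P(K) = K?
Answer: 18 - 36*I*sqrt(2) ≈ 18.0 - 50.912*I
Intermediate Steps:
p(a) = a + a**2 + a*sqrt(1 + a) (p(a) = (a**2 + sqrt(a + 1)*a) + a = (a**2 + sqrt(1 + a)*a) + a = (a**2 + a*sqrt(1 + a)) + a = a + a**2 + a*sqrt(1 + a))
p(M(P(5), -5))**2 = (-3*(1 - 3 + sqrt(1 - 3)))**2 = (-3*(1 - 3 + sqrt(-2)))**2 = (-3*(1 - 3 + I*sqrt(2)))**2 = (-3*(-2 + I*sqrt(2)))**2 = (6 - 3*I*sqrt(2))**2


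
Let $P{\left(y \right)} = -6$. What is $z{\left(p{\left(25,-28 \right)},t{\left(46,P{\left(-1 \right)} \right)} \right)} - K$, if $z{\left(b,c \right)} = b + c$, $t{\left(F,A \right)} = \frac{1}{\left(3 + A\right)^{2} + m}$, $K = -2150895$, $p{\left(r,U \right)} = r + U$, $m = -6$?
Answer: $\frac{6452677}{3} \approx 2.1509 \cdot 10^{6}$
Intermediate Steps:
$p{\left(r,U \right)} = U + r$
$t{\left(F,A \right)} = \frac{1}{-6 + \left(3 + A\right)^{2}}$ ($t{\left(F,A \right)} = \frac{1}{\left(3 + A\right)^{2} - 6} = \frac{1}{-6 + \left(3 + A\right)^{2}}$)
$z{\left(p{\left(25,-28 \right)},t{\left(46,P{\left(-1 \right)} \right)} \right)} - K = \left(\left(-28 + 25\right) + \frac{1}{-6 + \left(3 - 6\right)^{2}}\right) - -2150895 = \left(-3 + \frac{1}{-6 + \left(-3\right)^{2}}\right) + 2150895 = \left(-3 + \frac{1}{-6 + 9}\right) + 2150895 = \left(-3 + \frac{1}{3}\right) + 2150895 = - \frac{8}{3} + 2150895 = \frac{6452677}{3}$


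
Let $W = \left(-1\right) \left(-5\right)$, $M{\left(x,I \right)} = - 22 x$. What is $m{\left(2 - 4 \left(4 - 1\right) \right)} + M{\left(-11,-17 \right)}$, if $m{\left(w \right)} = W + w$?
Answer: $237$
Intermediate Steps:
$W = 5$
$m{\left(w \right)} = 5 + w$
$m{\left(2 - 4 \left(4 - 1\right) \right)} + M{\left(-11,-17 \right)} = \left(5 + \left(2 - 4 \left(4 - 1\right)\right)\right) - -242 = \left(5 + \left(2 - 4 \cdot 3\right)\right) + 242 = \left(5 + \left(2 - 12\right)\right) + 242 = \left(5 - 10\right) + 242 = -5 + 242 = 237$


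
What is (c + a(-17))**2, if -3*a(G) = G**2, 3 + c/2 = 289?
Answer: 2036329/9 ≈ 2.2626e+5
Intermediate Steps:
c = 572 (c = -6 + 2*289 = -6 + 578 = 572)
a(G) = -G**2/3
(c + a(-17))**2 = (572 - 1/3*(-17)**2)**2 = (572 - 1/3*289)**2 = (572 - 289/3)**2 = (1427/3)**2 = 2036329/9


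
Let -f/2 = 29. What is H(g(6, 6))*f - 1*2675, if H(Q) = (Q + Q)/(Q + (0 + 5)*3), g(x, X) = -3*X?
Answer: -3371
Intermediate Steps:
H(Q) = 2*Q/(15 + Q) (H(Q) = (2*Q)/(Q + 5*3) = (2*Q)/(Q + 15) = (2*Q)/(15 + Q) = 2*Q/(15 + Q))
f = -58 (f = -2*29 = -58)
H(g(6, 6))*f - 1*2675 = (2*(-3*6)/(15 - 3*6))*(-58) - 1*2675 = (2*(-18)/(15 - 18))*(-58) - 2675 = (2*(-18)/(-3))*(-58) - 2675 = (2*(-18)*(-⅓))*(-58) - 2675 = 12*(-58) - 2675 = -696 - 2675 = -3371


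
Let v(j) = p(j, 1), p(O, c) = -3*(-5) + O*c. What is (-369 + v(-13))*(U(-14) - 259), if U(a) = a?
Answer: 100191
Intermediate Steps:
p(O, c) = 15 + O*c
v(j) = 15 + j (v(j) = 15 + j*1 = 15 + j)
(-369 + v(-13))*(U(-14) - 259) = (-369 + (15 - 13))*(-14 - 259) = (-369 + 2)*(-273) = -367*(-273) = 100191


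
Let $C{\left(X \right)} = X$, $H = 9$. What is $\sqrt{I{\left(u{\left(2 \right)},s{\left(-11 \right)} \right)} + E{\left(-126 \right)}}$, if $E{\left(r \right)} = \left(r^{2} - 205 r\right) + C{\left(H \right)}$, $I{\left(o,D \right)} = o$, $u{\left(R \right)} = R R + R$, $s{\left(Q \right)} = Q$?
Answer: $\sqrt{41721} \approx 204.26$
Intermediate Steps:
$u{\left(R \right)} = R + R^{2}$ ($u{\left(R \right)} = R^{2} + R = R + R^{2}$)
$E{\left(r \right)} = 9 + r^{2} - 205 r$ ($E{\left(r \right)} = \left(r^{2} - 205 r\right) + 9 = 9 + r^{2} - 205 r$)
$\sqrt{I{\left(u{\left(2 \right)},s{\left(-11 \right)} \right)} + E{\left(-126 \right)}} = \sqrt{2 \left(1 + 2\right) + \left(9 + \left(-126\right)^{2} - -25830\right)} = \sqrt{2 \cdot 3 + \left(9 + 15876 + 25830\right)} = \sqrt{6 + 41715} = \sqrt{41721}$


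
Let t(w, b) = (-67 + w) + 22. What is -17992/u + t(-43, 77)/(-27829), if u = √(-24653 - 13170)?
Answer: 88/27829 + 17992*I*√37823/37823 ≈ 0.0031622 + 92.513*I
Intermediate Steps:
t(w, b) = -45 + w
u = I*√37823 (u = √(-37823) = I*√37823 ≈ 194.48*I)
-17992/u + t(-43, 77)/(-27829) = -17992*(-I*√37823/37823) + (-45 - 43)/(-27829) = -(-17992)*I*√37823/37823 - 88*(-1/27829) = 17992*I*√37823/37823 + 88/27829 = 88/27829 + 17992*I*√37823/37823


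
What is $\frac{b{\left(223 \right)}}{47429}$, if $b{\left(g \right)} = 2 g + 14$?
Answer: $\frac{460}{47429} \approx 0.0096987$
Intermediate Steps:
$b{\left(g \right)} = 14 + 2 g$
$\frac{b{\left(223 \right)}}{47429} = \frac{14 + 2 \cdot 223}{47429} = \left(14 + 446\right) \frac{1}{47429} = 460 \cdot \frac{1}{47429} = \frac{460}{47429}$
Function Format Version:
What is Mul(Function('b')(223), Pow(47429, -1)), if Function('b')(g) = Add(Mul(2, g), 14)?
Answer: Rational(460, 47429) ≈ 0.0096987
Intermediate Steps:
Function('b')(g) = Add(14, Mul(2, g))
Mul(Function('b')(223), Pow(47429, -1)) = Mul(Add(14, Mul(2, 223)), Pow(47429, -1)) = Mul(Add(14, 446), Rational(1, 47429)) = Mul(460, Rational(1, 47429)) = Rational(460, 47429)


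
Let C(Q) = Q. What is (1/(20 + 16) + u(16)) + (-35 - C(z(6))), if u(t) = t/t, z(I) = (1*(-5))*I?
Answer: -143/36 ≈ -3.9722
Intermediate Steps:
z(I) = -5*I
u(t) = 1
(1/(20 + 16) + u(16)) + (-35 - C(z(6))) = (1/(20 + 16) + 1) + (-35 - (-5)*6) = (1/36 + 1) + (-35 - 1*(-30)) = (1/36 + 1) + (-35 + 30) = 37/36 - 5 = -143/36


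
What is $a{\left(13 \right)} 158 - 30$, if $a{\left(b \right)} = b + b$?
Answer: $4078$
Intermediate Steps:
$a{\left(b \right)} = 2 b$
$a{\left(13 \right)} 158 - 30 = 2 \cdot 13 \cdot 158 - 30 = 26 \cdot 158 - 30 = 4108 - 30 = 4078$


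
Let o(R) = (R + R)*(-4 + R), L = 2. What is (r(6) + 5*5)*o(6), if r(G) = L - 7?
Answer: 480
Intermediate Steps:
r(G) = -5 (r(G) = 2 - 7 = -5)
o(R) = 2*R*(-4 + R) (o(R) = (2*R)*(-4 + R) = 2*R*(-4 + R))
(r(6) + 5*5)*o(6) = (-5 + 5*5)*(2*6*(-4 + 6)) = (-5 + 25)*(2*6*2) = 20*24 = 480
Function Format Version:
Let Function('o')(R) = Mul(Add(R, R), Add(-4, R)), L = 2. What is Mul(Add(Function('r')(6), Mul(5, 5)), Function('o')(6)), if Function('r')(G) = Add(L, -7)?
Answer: 480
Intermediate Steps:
Function('r')(G) = -5 (Function('r')(G) = Add(2, -7) = -5)
Function('o')(R) = Mul(2, R, Add(-4, R)) (Function('o')(R) = Mul(Mul(2, R), Add(-4, R)) = Mul(2, R, Add(-4, R)))
Mul(Add(Function('r')(6), Mul(5, 5)), Function('o')(6)) = Mul(Add(-5, Mul(5, 5)), Mul(2, 6, Add(-4, 6))) = Mul(Add(-5, 25), Mul(2, 6, 2)) = Mul(20, 24) = 480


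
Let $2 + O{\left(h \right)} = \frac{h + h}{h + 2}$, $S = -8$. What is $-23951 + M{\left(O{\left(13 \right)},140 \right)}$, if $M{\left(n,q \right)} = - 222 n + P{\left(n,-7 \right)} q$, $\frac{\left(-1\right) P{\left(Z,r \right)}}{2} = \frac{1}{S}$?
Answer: $- \frac{119284}{5} \approx -23857.0$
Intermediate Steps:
$P{\left(Z,r \right)} = \frac{1}{4}$ ($P{\left(Z,r \right)} = - \frac{2}{-8} = \left(-2\right) \left(- \frac{1}{8}\right) = \frac{1}{4}$)
$O{\left(h \right)} = -2 + \frac{2 h}{2 + h}$ ($O{\left(h \right)} = -2 + \frac{h + h}{h + 2} = -2 + \frac{2 h}{2 + h}$)
$M{\left(n,q \right)} = - 222 n + \frac{q}{4}$
$-23951 + M{\left(O{\left(13 \right)},140 \right)} = -23951 - \left(-35 + 222 \left(- \frac{4}{2 + 13}\right)\right) = -23951 - \left(-35 + 222 \left(- \frac{4}{15}\right)\right) = -23951 - \left(-35 + 222 \left(\left(-4\right) \frac{1}{15}\right)\right) = -23951 + \left(\left(-222\right) \left(- \frac{4}{15}\right) + 35\right) = -23951 + \left(\frac{296}{5} + 35\right) = -23951 + \frac{471}{5} = - \frac{119284}{5}$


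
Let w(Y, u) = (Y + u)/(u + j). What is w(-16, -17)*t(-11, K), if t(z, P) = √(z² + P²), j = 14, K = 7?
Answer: 11*√170 ≈ 143.42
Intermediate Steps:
w(Y, u) = (Y + u)/(14 + u) (w(Y, u) = (Y + u)/(u + 14) = (Y + u)/(14 + u))
t(z, P) = √(P² + z²)
w(-16, -17)*t(-11, K) = ((-16 - 17)/(14 - 17))*√(7² + (-11)²) = (-33/(-3))*√(49 + 121) = (-⅓*(-33))*√170 = 11*√170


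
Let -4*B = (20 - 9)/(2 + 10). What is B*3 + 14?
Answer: 213/16 ≈ 13.313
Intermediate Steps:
B = -11/48 (B = -(20 - 9)/(4*(2 + 10)) = -11/(4*12) = -¼*11/12 = -11/48 ≈ -0.22917)
B*3 + 14 = -11/48*3 + 14 = -11/16 + 14 = 213/16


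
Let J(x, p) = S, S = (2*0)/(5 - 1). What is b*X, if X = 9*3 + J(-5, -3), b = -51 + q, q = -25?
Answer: -2052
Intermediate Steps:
S = 0 (S = 0/4 = 0*(¼) = 0)
J(x, p) = 0
b = -76 (b = -51 - 25 = -76)
X = 27 (X = 9*3 + 0 = 27 + 0 = 27)
b*X = -76*27 = -2052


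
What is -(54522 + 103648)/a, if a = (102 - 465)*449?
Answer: 158170/162987 ≈ 0.97045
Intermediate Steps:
a = -162987 (a = -363*449 = -162987)
-(54522 + 103648)/a = -(54522 + 103648)/(-162987) = -158170*(-1)/162987 = -1*(-158170/162987) = 158170/162987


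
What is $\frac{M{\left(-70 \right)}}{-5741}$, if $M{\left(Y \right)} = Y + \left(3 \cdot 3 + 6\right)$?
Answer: $\frac{55}{5741} \approx 0.0095802$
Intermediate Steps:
$M{\left(Y \right)} = 15 + Y$ ($M{\left(Y \right)} = Y + \left(9 + 6\right) = Y + 15 = 15 + Y$)
$\frac{M{\left(-70 \right)}}{-5741} = \frac{15 - 70}{-5741} = \left(-55\right) \left(- \frac{1}{5741}\right) = \frac{55}{5741}$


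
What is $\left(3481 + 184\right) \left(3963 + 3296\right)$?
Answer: $26604235$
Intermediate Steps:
$\left(3481 + 184\right) \left(3963 + 3296\right) = 3665 \cdot 7259 = 26604235$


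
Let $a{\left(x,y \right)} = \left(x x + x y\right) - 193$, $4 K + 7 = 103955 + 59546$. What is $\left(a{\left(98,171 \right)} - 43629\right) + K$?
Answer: $\frac{46827}{2} \approx 23414.0$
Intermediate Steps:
$K = \frac{81747}{2}$ ($K = - \frac{7}{4} + \frac{103955 + 59546}{4} = - \frac{7}{4} + \frac{1}{4} \cdot 163501 = - \frac{7}{4} + \frac{163501}{4} = \frac{81747}{2} \approx 40874.0$)
$a{\left(x,y \right)} = -193 + x^{2} + x y$ ($a{\left(x,y \right)} = \left(x^{2} + x y\right) - 193 = -193 + x^{2} + x y$)
$\left(a{\left(98,171 \right)} - 43629\right) + K = \left(\left(-193 + 98^{2} + 98 \cdot 171\right) - 43629\right) + \frac{81747}{2} = \left(\left(-193 + 9604 + 16758\right) - 43629\right) + \frac{81747}{2} = \left(26169 - 43629\right) + \frac{81747}{2} = -17460 + \frac{81747}{2} = \frac{46827}{2}$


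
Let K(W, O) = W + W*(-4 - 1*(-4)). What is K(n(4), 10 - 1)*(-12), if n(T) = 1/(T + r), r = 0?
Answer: -3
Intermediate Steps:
n(T) = 1/T (n(T) = 1/(T + 0) = 1/T)
K(W, O) = W (K(W, O) = W + W*(-4 + 4) = W + W*0 = W + 0 = W)
K(n(4), 10 - 1)*(-12) = -12/4 = (¼)*(-12) = -3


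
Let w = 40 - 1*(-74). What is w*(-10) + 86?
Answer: -1054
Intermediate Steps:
w = 114 (w = 40 + 74 = 114)
w*(-10) + 86 = 114*(-10) + 86 = -1140 + 86 = -1054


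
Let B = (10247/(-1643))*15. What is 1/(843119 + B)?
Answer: 1643/1385090812 ≈ 1.1862e-6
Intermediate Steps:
B = -153705/1643 (B = (10247*(-1/1643))*15 = -10247/1643*15 = -153705/1643 ≈ -93.551)
1/(843119 + B) = 1/(843119 - 153705/1643) = 1/(1385090812/1643) = 1643/1385090812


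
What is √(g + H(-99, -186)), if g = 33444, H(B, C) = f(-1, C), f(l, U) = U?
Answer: √33258 ≈ 182.37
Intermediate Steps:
H(B, C) = C
√(g + H(-99, -186)) = √(33444 - 186) = √33258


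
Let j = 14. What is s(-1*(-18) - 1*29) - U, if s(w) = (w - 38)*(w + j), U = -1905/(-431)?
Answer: -65262/431 ≈ -151.42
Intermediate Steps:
U = 1905/431 (U = -1905*(-1/431) = 1905/431 ≈ 4.4200)
s(w) = (-38 + w)*(14 + w) (s(w) = (w - 38)*(w + 14) = (-38 + w)*(14 + w))
s(-1*(-18) - 1*29) - U = (-532 + (-1*(-18) - 1*29)² - 24*(-1*(-18) - 1*29)) - 1*1905/431 = (-532 + (18 - 29)² - 24*(18 - 29)) - 1905/431 = (-532 + (-11)² - 24*(-11)) - 1905/431 = (-532 + 121 + 264) - 1905/431 = -147 - 1905/431 = -65262/431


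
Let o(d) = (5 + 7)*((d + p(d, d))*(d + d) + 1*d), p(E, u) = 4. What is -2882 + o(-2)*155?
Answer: -21482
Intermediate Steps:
o(d) = 12*d + 24*d*(4 + d) (o(d) = (5 + 7)*((d + 4)*(d + d) + 1*d) = 12*((4 + d)*(2*d) + d) = 12*(2*d*(4 + d) + d) = 12*(d + 2*d*(4 + d)) = 12*d + 24*d*(4 + d))
-2882 + o(-2)*155 = -2882 + (12*(-2)*(9 + 2*(-2)))*155 = -2882 + (12*(-2)*(9 - 4))*155 = -2882 + (12*(-2)*5)*155 = -2882 - 120*155 = -2882 - 18600 = -21482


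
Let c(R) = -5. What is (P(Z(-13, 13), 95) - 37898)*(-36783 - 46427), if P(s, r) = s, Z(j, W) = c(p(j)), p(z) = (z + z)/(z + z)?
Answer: 3153908630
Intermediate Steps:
p(z) = 1 (p(z) = (2*z)/((2*z)) = (2*z)*(1/(2*z)) = 1)
Z(j, W) = -5
(P(Z(-13, 13), 95) - 37898)*(-36783 - 46427) = (-5 - 37898)*(-36783 - 46427) = -37903*(-83210) = 3153908630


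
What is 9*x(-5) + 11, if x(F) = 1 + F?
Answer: -25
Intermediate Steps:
9*x(-5) + 11 = 9*(1 - 5) + 11 = 9*(-4) + 11 = -36 + 11 = -25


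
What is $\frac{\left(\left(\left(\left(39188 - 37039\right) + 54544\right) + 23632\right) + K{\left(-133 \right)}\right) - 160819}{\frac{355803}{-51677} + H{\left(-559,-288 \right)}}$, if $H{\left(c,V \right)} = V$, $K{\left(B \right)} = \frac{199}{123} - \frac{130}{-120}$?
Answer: $\frac{11967824753}{43844908} \approx 272.96$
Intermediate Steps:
$K{\left(B \right)} = \frac{443}{164}$ ($K{\left(B \right)} = 199 \cdot \frac{1}{123} - - \frac{13}{12} = \frac{199}{123} + \frac{13}{12} = \frac{443}{164}$)
$\frac{\left(\left(\left(\left(39188 - 37039\right) + 54544\right) + 23632\right) + K{\left(-133 \right)}\right) - 160819}{\frac{355803}{-51677} + H{\left(-559,-288 \right)}} = \frac{\left(\left(\left(\left(39188 - 37039\right) + 54544\right) + 23632\right) + \frac{443}{164}\right) - 160819}{\frac{355803}{-51677} - 288} = \frac{\left(\left(\left(2149 + 54544\right) + 23632\right) + \frac{443}{164}\right) - 160819}{355803 \left(- \frac{1}{51677}\right) - 288} = \frac{\left(\left(56693 + 23632\right) + \frac{443}{164}\right) - 160819}{- \frac{355803}{51677} - 288} = \frac{\left(80325 + \frac{443}{164}\right) - 160819}{- \frac{15238779}{51677}} = \left(\frac{13173743}{164} - 160819\right) \left(- \frac{51677}{15238779}\right) = \left(- \frac{13200573}{164}\right) \left(- \frac{51677}{15238779}\right) = \frac{11967824753}{43844908}$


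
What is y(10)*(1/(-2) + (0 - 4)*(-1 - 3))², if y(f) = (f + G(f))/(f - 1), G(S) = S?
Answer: 4805/9 ≈ 533.89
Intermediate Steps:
y(f) = 2*f/(-1 + f) (y(f) = (f + f)/(f - 1) = (2*f)/(-1 + f) = 2*f/(-1 + f))
y(10)*(1/(-2) + (0 - 4)*(-1 - 3))² = (2*10/(-1 + 10))*(1/(-2) + (0 - 4)*(-1 - 3))² = (2*10/9)*(-½ - 4*(-4))² = (2*10*(⅑))*(-½ + 16)² = 20*(31/2)²/9 = (20/9)*(961/4) = 4805/9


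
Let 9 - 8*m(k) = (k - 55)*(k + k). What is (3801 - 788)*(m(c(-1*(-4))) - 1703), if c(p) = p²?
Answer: -37261771/8 ≈ -4.6577e+6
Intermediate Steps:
m(k) = 9/8 - k*(-55 + k)/4 (m(k) = 9/8 - (k - 55)*(k + k)/8 = 9/8 - (-55 + k)*2*k/8 = 9/8 - k*(-55 + k)/4)
(3801 - 788)*(m(c(-1*(-4))) - 1703) = (3801 - 788)*((9/8 - ((-1*(-4))²)²/4 + 55*(-1*(-4))²/4) - 1703) = 3013*((9/8 - (4²)²/4 + (55/4)*4²) - 1703) = 3013*((9/8 - ¼*16² + (55/4)*16) - 1703) = 3013*((9/8 - ¼*256 + 220) - 1703) = 3013*((9/8 - 64 + 220) - 1703) = 3013*(1257/8 - 1703) = 3013*(-12367/8) = -37261771/8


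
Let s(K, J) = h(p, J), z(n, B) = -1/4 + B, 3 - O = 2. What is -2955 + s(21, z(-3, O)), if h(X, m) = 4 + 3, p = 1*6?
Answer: -2948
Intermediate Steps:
O = 1 (O = 3 - 1*2 = 3 - 2 = 1)
p = 6
h(X, m) = 7
z(n, B) = -¼ + B (z(n, B) = -1*¼ + B = -¼ + B)
s(K, J) = 7
-2955 + s(21, z(-3, O)) = -2955 + 7 = -2948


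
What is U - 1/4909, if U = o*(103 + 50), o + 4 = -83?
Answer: -65343700/4909 ≈ -13311.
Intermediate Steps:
o = -87 (o = -4 - 83 = -87)
U = -13311 (U = -87*(103 + 50) = -87*153 = -13311)
U - 1/4909 = -13311 - 1/4909 = -65343700/4909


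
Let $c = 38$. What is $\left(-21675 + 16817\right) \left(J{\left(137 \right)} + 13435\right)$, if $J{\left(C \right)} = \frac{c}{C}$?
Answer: $- \frac{8941795114}{137} \approx -6.5269 \cdot 10^{7}$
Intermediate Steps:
$J{\left(C \right)} = \frac{38}{C}$
$\left(-21675 + 16817\right) \left(J{\left(137 \right)} + 13435\right) = \left(-21675 + 16817\right) \left(\frac{38}{137} + 13435\right) = - 4858 \left(38 \cdot \frac{1}{137} + 13435\right) = - 4858 \left(\frac{38}{137} + 13435\right) = \left(-4858\right) \frac{1840633}{137} = - \frac{8941795114}{137}$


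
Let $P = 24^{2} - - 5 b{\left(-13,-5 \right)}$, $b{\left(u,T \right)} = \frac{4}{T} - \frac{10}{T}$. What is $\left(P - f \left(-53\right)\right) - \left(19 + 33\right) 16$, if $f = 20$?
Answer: $810$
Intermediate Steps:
$b{\left(u,T \right)} = - \frac{6}{T}$
$P = 582$ ($P = 24^{2} - - 5 \left(- \frac{6}{-5}\right) = 576 - - 5 \left(\left(-6\right) \left(- \frac{1}{5}\right)\right) = 576 - \left(-5\right) \frac{6}{5} = 576 - -6 = 576 + 6 = 582$)
$\left(P - f \left(-53\right)\right) - \left(19 + 33\right) 16 = \left(582 - 20 \left(-53\right)\right) - \left(19 + 33\right) 16 = \left(582 - -1060\right) - 52 \cdot 16 = \left(582 + 1060\right) - 832 = 1642 - 832 = 810$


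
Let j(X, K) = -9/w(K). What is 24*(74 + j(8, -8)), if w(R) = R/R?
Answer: 1560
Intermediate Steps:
w(R) = 1
j(X, K) = -9 (j(X, K) = -9/1 = -9*1 = -9)
24*(74 + j(8, -8)) = 24*(74 - 9) = 24*65 = 1560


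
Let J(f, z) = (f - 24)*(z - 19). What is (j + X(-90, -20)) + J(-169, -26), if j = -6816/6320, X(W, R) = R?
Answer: 3422249/395 ≈ 8663.9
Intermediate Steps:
J(f, z) = (-24 + f)*(-19 + z)
j = -426/395 (j = -6816*1/6320 = -426/395 ≈ -1.0785)
(j + X(-90, -20)) + J(-169, -26) = (-426/395 - 20) + (456 - 24*(-26) - 19*(-169) - 169*(-26)) = -8326/395 + (456 + 624 + 3211 + 4394) = -8326/395 + 8685 = 3422249/395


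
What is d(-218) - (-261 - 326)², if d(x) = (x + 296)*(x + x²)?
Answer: 3345299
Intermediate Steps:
d(x) = (296 + x)*(x + x²)
d(-218) - (-261 - 326)² = -218*(296 + (-218)² + 297*(-218)) - (-261 - 326)² = -218*(296 + 47524 - 64746) - 1*(-587)² = -218*(-16926) - 1*344569 = 3689868 - 344569 = 3345299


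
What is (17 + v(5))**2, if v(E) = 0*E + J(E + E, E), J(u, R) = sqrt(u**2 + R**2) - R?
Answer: 269 + 120*sqrt(5) ≈ 537.33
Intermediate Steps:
J(u, R) = sqrt(R**2 + u**2) - R
v(E) = -E + sqrt(5)*sqrt(E**2) (v(E) = 0*E + (sqrt(E**2 + (E + E)**2) - E) = 0 + (sqrt(E**2 + (2*E)**2) - E) = 0 + (sqrt(E**2 + 4*E**2) - E) = 0 + (sqrt(5*E**2) - E) = 0 + (sqrt(5)*sqrt(E**2) - E) = 0 + (-E + sqrt(5)*sqrt(E**2)) = -E + sqrt(5)*sqrt(E**2))
(17 + v(5))**2 = (17 + (-1*5 + sqrt(5)*sqrt(5**2)))**2 = (17 + (-5 + sqrt(5)*sqrt(25)))**2 = (17 + (-5 + sqrt(5)*5))**2 = (17 + (-5 + 5*sqrt(5)))**2 = (12 + 5*sqrt(5))**2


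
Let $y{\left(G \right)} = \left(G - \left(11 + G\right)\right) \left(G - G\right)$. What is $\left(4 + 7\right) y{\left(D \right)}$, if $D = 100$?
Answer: $0$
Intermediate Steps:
$y{\left(G \right)} = 0$ ($y{\left(G \right)} = \left(-11\right) 0 = 0$)
$\left(4 + 7\right) y{\left(D \right)} = \left(4 + 7\right) 0 = 11 \cdot 0 = 0$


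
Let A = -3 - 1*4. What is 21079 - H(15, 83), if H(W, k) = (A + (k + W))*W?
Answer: 19714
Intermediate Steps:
A = -7 (A = -3 - 4 = -7)
H(W, k) = W*(-7 + W + k) (H(W, k) = (-7 + (k + W))*W = (-7 + (W + k))*W = (-7 + W + k)*W = W*(-7 + W + k))
21079 - H(15, 83) = 21079 - 15*(-7 + 15 + 83) = 21079 - 15*91 = 21079 - 1*1365 = 21079 - 1365 = 19714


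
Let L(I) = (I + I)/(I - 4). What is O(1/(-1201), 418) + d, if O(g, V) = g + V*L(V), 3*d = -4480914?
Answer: -371119018949/248607 ≈ -1.4928e+6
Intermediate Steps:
L(I) = 2*I/(-4 + I) (L(I) = (2*I)/(-4 + I) = 2*I/(-4 + I))
d = -1493638 (d = (⅓)*(-4480914) = -1493638)
O(g, V) = g + 2*V²/(-4 + V) (O(g, V) = g + V*(2*V/(-4 + V)) = g + 2*V²/(-4 + V))
O(1/(-1201), 418) + d = (2*418² + (-4 + 418)/(-1201))/(-4 + 418) - 1493638 = (2*174724 - 1/1201*414)/414 - 1493638 = (349448 - 414/1201)/414 - 1493638 = (1/414)*(419686634/1201) - 1493638 = 209843317/248607 - 1493638 = -371119018949/248607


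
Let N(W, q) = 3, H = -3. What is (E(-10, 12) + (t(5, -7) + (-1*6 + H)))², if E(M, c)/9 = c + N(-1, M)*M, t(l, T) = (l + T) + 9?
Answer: 26896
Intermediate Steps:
t(l, T) = 9 + T + l (t(l, T) = (T + l) + 9 = 9 + T + l)
E(M, c) = 9*c + 27*M (E(M, c) = 9*(c + 3*M) = 9*c + 27*M)
(E(-10, 12) + (t(5, -7) + (-1*6 + H)))² = ((9*12 + 27*(-10)) + ((9 - 7 + 5) + (-1*6 - 3)))² = ((108 - 270) + (7 + (-6 - 3)))² = (-162 + (7 - 9))² = (-162 - 2)² = (-164)² = 26896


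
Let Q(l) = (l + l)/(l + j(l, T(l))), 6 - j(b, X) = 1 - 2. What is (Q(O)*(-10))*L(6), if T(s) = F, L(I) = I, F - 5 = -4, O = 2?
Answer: -80/3 ≈ -26.667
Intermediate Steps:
F = 1 (F = 5 - 4 = 1)
T(s) = 1
j(b, X) = 7 (j(b, X) = 6 - (1 - 2) = 6 - 1*(-1) = 6 + 1 = 7)
Q(l) = 2*l/(7 + l) (Q(l) = (l + l)/(l + 7) = (2*l)/(7 + l) = 2*l/(7 + l))
(Q(O)*(-10))*L(6) = ((2*2/(7 + 2))*(-10))*6 = ((2*2/9)*(-10))*6 = ((2*2*(⅑))*(-10))*6 = ((4/9)*(-10))*6 = -40/9*6 = -80/3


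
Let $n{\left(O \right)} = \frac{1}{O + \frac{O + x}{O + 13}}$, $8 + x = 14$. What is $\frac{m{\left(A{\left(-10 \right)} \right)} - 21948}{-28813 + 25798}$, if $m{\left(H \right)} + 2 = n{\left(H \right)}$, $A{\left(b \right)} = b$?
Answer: $\frac{746303}{102510} \approx 7.2803$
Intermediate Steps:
$x = 6$ ($x = -8 + 14 = 6$)
$n{\left(O \right)} = \frac{1}{O + \frac{6 + O}{13 + O}}$ ($n{\left(O \right)} = \frac{1}{O + \frac{O + 6}{O + 13}} = \frac{1}{O + \frac{6 + O}{13 + O}}$)
$m{\left(H \right)} = -2 + \frac{13 + H}{6 + H^{2} + 14 H}$
$\frac{m{\left(A{\left(-10 \right)} \right)} - 21948}{-28813 + 25798} = \frac{\frac{1 - -270 - 2 \left(-10\right)^{2}}{6 + \left(-10\right)^{2} + 14 \left(-10\right)} - 21948}{-28813 + 25798} = \frac{\frac{1 + 270 - 200}{6 + 100 - 140} - 21948}{-3015} = \left(\frac{1 + 270 - 200}{-34} - 21948\right) \left(- \frac{1}{3015}\right) = \left(\left(- \frac{1}{34}\right) 71 - 21948\right) \left(- \frac{1}{3015}\right) = \left(- \frac{71}{34} - 21948\right) \left(- \frac{1}{3015}\right) = \left(- \frac{746303}{34}\right) \left(- \frac{1}{3015}\right) = \frac{746303}{102510}$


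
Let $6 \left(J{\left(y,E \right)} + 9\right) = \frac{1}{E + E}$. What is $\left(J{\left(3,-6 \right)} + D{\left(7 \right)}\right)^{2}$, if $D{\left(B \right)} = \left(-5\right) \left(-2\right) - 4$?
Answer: $\frac{47089}{5184} \approx 9.0835$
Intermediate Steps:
$J{\left(y,E \right)} = -9 + \frac{1}{12 E}$ ($J{\left(y,E \right)} = -9 + \frac{1}{6 \left(E + E\right)} = -9 + \frac{1}{6 \cdot 2 E} = -9 + \frac{\frac{1}{2} \frac{1}{E}}{6} = -9 + \frac{1}{12 E}$)
$D{\left(B \right)} = 6$ ($D{\left(B \right)} = 10 - 4 = 6$)
$\left(J{\left(3,-6 \right)} + D{\left(7 \right)}\right)^{2} = \left(\left(-9 + \frac{1}{12 \left(-6\right)}\right) + 6\right)^{2} = \left(\left(-9 + \frac{1}{12} \left(- \frac{1}{6}\right)\right) + 6\right)^{2} = \left(\left(-9 - \frac{1}{72}\right) + 6\right)^{2} = \left(- \frac{649}{72} + 6\right)^{2} = \left(- \frac{217}{72}\right)^{2} = \frac{47089}{5184}$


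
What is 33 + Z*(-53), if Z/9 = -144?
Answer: 68721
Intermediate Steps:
Z = -1296 (Z = 9*(-144) = -1296)
33 + Z*(-53) = 33 - 1296*(-53) = 33 + 68688 = 68721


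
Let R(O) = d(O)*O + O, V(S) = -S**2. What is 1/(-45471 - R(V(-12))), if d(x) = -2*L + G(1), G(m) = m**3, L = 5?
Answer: -1/46623 ≈ -2.1449e-5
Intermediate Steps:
d(x) = -9 (d(x) = -2*5 + 1**3 = -10 + 1 = -9)
R(O) = -8*O (R(O) = -9*O + O = -8*O)
1/(-45471 - R(V(-12))) = 1/(-45471 - (-8)*(-1*(-12)**2)) = 1/(-45471 - (-8)*(-1*144)) = 1/(-45471 - (-8)*(-144)) = 1/(-45471 - 1*1152) = 1/(-45471 - 1152) = 1/(-46623) = -1/46623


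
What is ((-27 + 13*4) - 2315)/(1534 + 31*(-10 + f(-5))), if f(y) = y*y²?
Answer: 2290/2651 ≈ 0.86382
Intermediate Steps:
f(y) = y³
((-27 + 13*4) - 2315)/(1534 + 31*(-10 + f(-5))) = ((-27 + 13*4) - 2315)/(1534 + 31*(-10 + (-5)³)) = ((-27 + 52) - 2315)/(1534 + 31*(-10 - 125)) = (25 - 2315)/(1534 + 31*(-135)) = -2290/(1534 - 4185) = -2290/(-2651) = -2290*(-1/2651) = 2290/2651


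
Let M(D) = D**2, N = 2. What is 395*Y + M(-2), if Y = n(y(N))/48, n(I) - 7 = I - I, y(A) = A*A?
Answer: 2957/48 ≈ 61.604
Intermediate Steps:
y(A) = A**2
n(I) = 7 (n(I) = 7 + (I - I) = 7 + 0 = 7)
Y = 7/48 ≈ 0.14583
395*Y + M(-2) = 395*(7/48) + (-2)**2 = 2765/48 + 4 = 2957/48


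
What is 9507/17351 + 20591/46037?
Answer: 794948200/798787987 ≈ 0.99519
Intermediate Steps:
9507/17351 + 20591/46037 = 794948200/798787987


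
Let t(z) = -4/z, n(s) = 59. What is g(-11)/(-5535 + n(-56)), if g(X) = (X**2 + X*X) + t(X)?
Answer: -1333/30118 ≈ -0.044259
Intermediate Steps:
g(X) = -4/X + 2*X**2 (g(X) = (X**2 + X*X) - 4/X = (X**2 + X**2) - 4/X = 2*X**2 - 4/X = -4/X + 2*X**2)
g(-11)/(-5535 + n(-56)) = (2*(-2 + (-11)**3)/(-11))/(-5535 + 59) = (2*(-1/11)*(-2 - 1331))/(-5476) = (2*(-1/11)*(-1333))*(-1/5476) = (2666/11)*(-1/5476) = -1333/30118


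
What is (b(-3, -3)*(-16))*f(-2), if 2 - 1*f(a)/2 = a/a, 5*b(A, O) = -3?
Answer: 96/5 ≈ 19.200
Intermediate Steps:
b(A, O) = -3/5 (b(A, O) = (1/5)*(-3) = -3/5)
f(a) = 2 (f(a) = 4 - 2*a/a = 4 - 2*1 = 4 - 2 = 2)
(b(-3, -3)*(-16))*f(-2) = -3/5*(-16)*2 = (48/5)*2 = 96/5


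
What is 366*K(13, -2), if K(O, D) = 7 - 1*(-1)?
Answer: 2928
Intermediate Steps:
K(O, D) = 8 (K(O, D) = 7 + 1 = 8)
366*K(13, -2) = 366*8 = 2928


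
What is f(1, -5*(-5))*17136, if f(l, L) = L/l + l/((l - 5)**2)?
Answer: 429471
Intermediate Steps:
f(l, L) = L/l + l/(-5 + l)**2 (f(l, L) = L/l + l/((-5 + l)**2) = L/l + l/(-5 + l)**2)
f(1, -5*(-5))*17136 = (-5*(-5)/1 + 1/(-5 + 1)**2)*17136 = (25*1 + 1/(-4)**2)*17136 = (25 + 1*(1/16))*17136 = (25 + 1/16)*17136 = (401/16)*17136 = 429471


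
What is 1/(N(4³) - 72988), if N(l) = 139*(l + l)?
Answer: -1/55196 ≈ -1.8117e-5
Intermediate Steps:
N(l) = 278*l (N(l) = 139*(2*l) = 278*l)
1/(N(4³) - 72988) = 1/(278*4³ - 72988) = 1/(278*64 - 72988) = 1/(17792 - 72988) = 1/(-55196) = -1/55196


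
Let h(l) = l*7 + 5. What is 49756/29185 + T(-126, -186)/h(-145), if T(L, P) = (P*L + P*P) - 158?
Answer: -163879913/2947685 ≈ -55.596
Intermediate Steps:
h(l) = 5 + 7*l (h(l) = 7*l + 5 = 5 + 7*l)
T(L, P) = -158 + P² + L*P (T(L, P) = (L*P + P²) - 158 = (P² + L*P) - 158 = -158 + P² + L*P)
49756/29185 + T(-126, -186)/h(-145) = 49756/29185 + (-158 + (-186)² - 126*(-186))/(5 + 7*(-145)) = 49756*(1/29185) + (-158 + 34596 + 23436)/(5 - 1015) = 49756/29185 + 57874/(-1010) = 49756/29185 + 57874*(-1/1010) = 49756/29185 - 28937/505 = -163879913/2947685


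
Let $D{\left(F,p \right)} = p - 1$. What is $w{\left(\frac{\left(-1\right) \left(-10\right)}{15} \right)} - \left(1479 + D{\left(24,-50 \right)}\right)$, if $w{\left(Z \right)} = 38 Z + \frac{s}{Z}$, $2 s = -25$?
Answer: $- \frac{17057}{12} \approx -1421.4$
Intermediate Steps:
$s = - \frac{25}{2}$ ($s = \frac{1}{2} \left(-25\right) = - \frac{25}{2} \approx -12.5$)
$D{\left(F,p \right)} = -1 + p$ ($D{\left(F,p \right)} = p - 1 = -1 + p$)
$w{\left(Z \right)} = 38 Z - \frac{25}{2 Z}$
$w{\left(\frac{\left(-1\right) \left(-10\right)}{15} \right)} - \left(1479 + D{\left(24,-50 \right)}\right) = \left(38 \frac{\left(-1\right) \left(-10\right)}{15} - \frac{25}{2 \frac{\left(-1\right) \left(-10\right)}{15}}\right) - 1428 = \left(38 \cdot 10 \cdot \frac{1}{15} - \frac{25}{2 \cdot 10 \cdot \frac{1}{15}}\right) - 1428 = \left(38 \cdot \frac{2}{3} - \frac{25}{2 \cdot \frac{2}{3}}\right) + \left(-1479 + 51\right) = \left(\frac{76}{3} - \frac{75}{4}\right) - 1428 = \frac{79}{12} - 1428 = - \frac{17057}{12}$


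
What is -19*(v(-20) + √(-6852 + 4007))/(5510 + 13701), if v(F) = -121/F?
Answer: -2299/384220 - 19*I*√2845/19211 ≈ -0.0059836 - 0.052753*I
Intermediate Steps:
-19*(v(-20) + √(-6852 + 4007))/(5510 + 13701) = -19*(-121/(-20) + √(-6852 + 4007))/(5510 + 13701) = -19*(-121*(-1/20) + √(-2845))/19211 = -19*(121/20 + I*√2845)/19211 = -19*(121/384220 + I*√2845/19211) = -2299/384220 - 19*I*√2845/19211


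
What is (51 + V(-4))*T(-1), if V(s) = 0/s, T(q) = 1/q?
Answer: -51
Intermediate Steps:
V(s) = 0
(51 + V(-4))*T(-1) = (51 + 0)/(-1) = 51*(-1) = -51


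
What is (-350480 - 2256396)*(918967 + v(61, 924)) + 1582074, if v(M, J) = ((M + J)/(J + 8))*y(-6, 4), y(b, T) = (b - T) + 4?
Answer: -558178272699904/233 ≈ -2.3956e+12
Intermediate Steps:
y(b, T) = 4 + b - T
v(M, J) = -6*(J + M)/(8 + J) (v(M, J) = ((M + J)/(J + 8))*(4 - 6 - 1*4) = ((J + M)/(8 + J))*(4 - 6 - 4) = ((J + M)/(8 + J))*(-6) = -6*(J + M)/(8 + J))
(-350480 - 2256396)*(918967 + v(61, 924)) + 1582074 = (-350480 - 2256396)*(918967 + 6*(-1*924 - 1*61)/(8 + 924)) + 1582074 = -2606876*(918967 + 6*(-924 - 61)/932) + 1582074 = -2606876*(918967 + 6*(1/932)*(-985)) + 1582074 = -2606876*(918967 - 2955/466) + 1582074 = -2606876*428235667/466 + 1582074 = -558178641323146/233 + 1582074 = -558178272699904/233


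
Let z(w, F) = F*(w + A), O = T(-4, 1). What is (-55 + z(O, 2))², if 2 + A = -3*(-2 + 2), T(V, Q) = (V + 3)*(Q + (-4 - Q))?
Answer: 2601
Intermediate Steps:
T(V, Q) = -12 - 4*V (T(V, Q) = (3 + V)*(-4) = -12 - 4*V)
O = 4 (O = -12 - 4*(-4) = -12 + 16 = 4)
A = -2 (A = -2 - 3*(-2 + 2) = -2 - 3*0 = -2 + 0 = -2)
z(w, F) = F*(-2 + w) (z(w, F) = F*(w - 2) = F*(-2 + w))
(-55 + z(O, 2))² = (-55 + 2*(-2 + 4))² = (-55 + 2*2)² = (-55 + 4)² = (-51)² = 2601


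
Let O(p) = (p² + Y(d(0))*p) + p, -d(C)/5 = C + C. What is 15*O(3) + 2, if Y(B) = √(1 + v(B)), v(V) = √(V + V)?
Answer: 227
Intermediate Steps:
d(C) = -10*C (d(C) = -5*(C + C) = -10*C)
v(V) = √2*√V (v(V) = √(2*V) = √2*√V)
Y(B) = √(1 + √2*√B)
O(p) = p² + 2*p (O(p) = (p² + √(1 + √2*√(-10*0))*p) + p = (p² + √(1 + √2*√0)*p) + p = (p² + √(1 + √2*0)*p) + p = (p² + √(1 + 0)*p) + p = (p² + √1*p) + p = (p² + 1*p) + p = (p² + p) + p = (p + p²) + p = p² + 2*p)
15*O(3) + 2 = 15*(3*(2 + 3)) + 2 = 15*(3*5) + 2 = 15*15 + 2 = 225 + 2 = 227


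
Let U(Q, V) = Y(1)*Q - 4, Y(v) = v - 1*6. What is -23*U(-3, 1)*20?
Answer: -5060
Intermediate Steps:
Y(v) = -6 + v (Y(v) = v - 6 = -6 + v)
U(Q, V) = -4 - 5*Q (U(Q, V) = (-6 + 1)*Q - 4 = -5*Q - 4 = -4 - 5*Q)
-23*U(-3, 1)*20 = -23*(-4 - 5*(-3))*20 = -23*(-4 + 15)*20 = -23*11*20 = -253*20 = -1*5060 = -5060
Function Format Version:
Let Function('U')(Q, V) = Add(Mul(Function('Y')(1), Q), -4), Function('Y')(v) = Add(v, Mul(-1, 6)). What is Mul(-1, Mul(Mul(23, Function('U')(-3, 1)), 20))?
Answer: -5060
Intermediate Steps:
Function('Y')(v) = Add(-6, v) (Function('Y')(v) = Add(v, -6) = Add(-6, v))
Function('U')(Q, V) = Add(-4, Mul(-5, Q)) (Function('U')(Q, V) = Add(Mul(Add(-6, 1), Q), -4) = Add(Mul(-5, Q), -4) = Add(-4, Mul(-5, Q)))
Mul(-1, Mul(Mul(23, Function('U')(-3, 1)), 20)) = Mul(-1, Mul(Mul(23, Add(-4, Mul(-5, -3))), 20)) = Mul(-1, Mul(Mul(23, Add(-4, 15)), 20)) = Mul(-1, Mul(Mul(23, 11), 20)) = Mul(-1, Mul(253, 20)) = Mul(-1, 5060) = -5060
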